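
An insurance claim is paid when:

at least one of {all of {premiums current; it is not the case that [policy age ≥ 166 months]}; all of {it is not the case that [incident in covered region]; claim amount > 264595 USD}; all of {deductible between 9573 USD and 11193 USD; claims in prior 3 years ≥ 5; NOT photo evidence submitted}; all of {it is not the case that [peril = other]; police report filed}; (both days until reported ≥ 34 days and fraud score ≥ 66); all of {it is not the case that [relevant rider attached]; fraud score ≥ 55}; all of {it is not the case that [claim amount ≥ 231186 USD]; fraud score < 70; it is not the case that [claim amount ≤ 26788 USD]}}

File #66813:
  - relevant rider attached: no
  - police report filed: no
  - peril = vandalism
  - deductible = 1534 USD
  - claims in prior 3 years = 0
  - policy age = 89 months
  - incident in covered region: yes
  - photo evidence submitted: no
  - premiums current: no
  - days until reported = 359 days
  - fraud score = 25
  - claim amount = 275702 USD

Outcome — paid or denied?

Denied

Atomic conditions:
  premiums current: no → false
  policy age ≥ 166 months: 89 ≥ 166 is false
  incident in covered region: yes → true
  claim amount > 264595 USD: 275702 > 264595 is true
  deductible between 9573 USD and 11193 USD: 1534 in [9573, 11193] is false
  claims in prior 3 years ≥ 5: 0 ≥ 5 is false
  NOT photo evidence submitted: no → true
  peril = other: vandalism == other is false
  police report filed: no → false
  days until reported ≥ 34 days: 359 ≥ 34 is true
  fraud score ≥ 66: 25 ≥ 66 is false
  relevant rider attached: no → false
  fraud score ≥ 55: 25 ≥ 55 is false
  claim amount ≥ 231186 USD: 275702 ≥ 231186 is true
  fraud score < 70: 25 < 70 is true
  claim amount ≤ 26788 USD: 275702 ≤ 26788 is false
Combine:
[1.2] NOT false = true
[1] false AND true = false
[2.1] NOT true = false
[2] false AND true = false
[3] false AND false AND true = false
[4.1] NOT false = true
[4] true AND false = false
[5] true AND false = false
[6.1] NOT false = true
[6] true AND false = false
[7.1] NOT true = false
[7.3] NOT false = true
[7] false AND true AND true = false
[root] false OR false OR false OR false OR false OR false OR false = false
Overall: false → denied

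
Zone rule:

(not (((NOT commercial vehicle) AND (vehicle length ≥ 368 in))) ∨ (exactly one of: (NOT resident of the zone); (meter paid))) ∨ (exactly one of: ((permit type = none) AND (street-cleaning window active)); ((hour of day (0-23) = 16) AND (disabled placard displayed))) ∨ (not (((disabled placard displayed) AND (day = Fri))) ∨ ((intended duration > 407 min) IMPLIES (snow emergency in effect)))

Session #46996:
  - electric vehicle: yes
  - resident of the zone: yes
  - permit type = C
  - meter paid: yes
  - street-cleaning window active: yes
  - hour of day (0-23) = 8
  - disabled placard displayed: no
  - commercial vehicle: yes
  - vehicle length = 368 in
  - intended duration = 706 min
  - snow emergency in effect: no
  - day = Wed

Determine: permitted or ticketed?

Atomic conditions:
  NOT commercial vehicle: yes → false
  vehicle length ≥ 368 in: 368 ≥ 368 is true
  NOT resident of the zone: yes → false
  meter paid: yes → true
  permit type = none: C == none is false
  street-cleaning window active: yes → true
  hour of day (0-23) = 16: 8 == 16 is false
  disabled placard displayed: no → false
  day = Fri: Wed == Fri is false
  intended duration > 407 min: 706 > 407 is true
  snow emergency in effect: no → false
Combine:
[1.1.1] false AND true = false
[1.1] NOT false = true
[1.2] exactly-one(false, true) = true
[1] true OR true = true
[2.1] false AND true = false
[2.2] false AND false = false
[2] exactly-one(false, false) = false
[3.1.1] false AND false = false
[3.1] NOT false = true
[3.2] true → false = false
[3] true OR false = true
[root] true OR false OR true = true
Overall: true → permitted

Permitted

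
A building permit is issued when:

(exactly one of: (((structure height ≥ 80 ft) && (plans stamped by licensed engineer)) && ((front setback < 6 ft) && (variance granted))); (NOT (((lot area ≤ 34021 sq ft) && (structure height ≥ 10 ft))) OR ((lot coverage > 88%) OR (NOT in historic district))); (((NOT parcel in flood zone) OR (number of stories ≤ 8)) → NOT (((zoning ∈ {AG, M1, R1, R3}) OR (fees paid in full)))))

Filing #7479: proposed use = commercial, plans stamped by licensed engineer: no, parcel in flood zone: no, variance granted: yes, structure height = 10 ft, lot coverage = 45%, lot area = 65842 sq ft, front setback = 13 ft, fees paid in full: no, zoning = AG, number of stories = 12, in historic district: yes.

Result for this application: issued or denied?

Atomic conditions:
  structure height ≥ 80 ft: 10 ≥ 80 is false
  plans stamped by licensed engineer: no → false
  front setback < 6 ft: 13 < 6 is false
  variance granted: yes → true
  lot area ≤ 34021 sq ft: 65842 ≤ 34021 is false
  structure height ≥ 10 ft: 10 ≥ 10 is true
  lot coverage > 88%: 45 > 88 is false
  NOT in historic district: yes → false
  NOT parcel in flood zone: no → true
  number of stories ≤ 8: 12 ≤ 8 is false
  zoning ∈ {AG, M1, R1, R3}: AG is in the set → true
  fees paid in full: no → false
Combine:
[1.1] false AND false = false
[1.2] false AND true = false
[1] false AND false = false
[2.1.1] false AND true = false
[2.1] NOT false = true
[2.2] false OR false = false
[2] true OR false = true
[3.1] true OR false = true
[3.2.1] true OR false = true
[3.2] NOT true = false
[3] true → false = false
[root] exactly-one(false, true, false) = true
Overall: true → issued

Issued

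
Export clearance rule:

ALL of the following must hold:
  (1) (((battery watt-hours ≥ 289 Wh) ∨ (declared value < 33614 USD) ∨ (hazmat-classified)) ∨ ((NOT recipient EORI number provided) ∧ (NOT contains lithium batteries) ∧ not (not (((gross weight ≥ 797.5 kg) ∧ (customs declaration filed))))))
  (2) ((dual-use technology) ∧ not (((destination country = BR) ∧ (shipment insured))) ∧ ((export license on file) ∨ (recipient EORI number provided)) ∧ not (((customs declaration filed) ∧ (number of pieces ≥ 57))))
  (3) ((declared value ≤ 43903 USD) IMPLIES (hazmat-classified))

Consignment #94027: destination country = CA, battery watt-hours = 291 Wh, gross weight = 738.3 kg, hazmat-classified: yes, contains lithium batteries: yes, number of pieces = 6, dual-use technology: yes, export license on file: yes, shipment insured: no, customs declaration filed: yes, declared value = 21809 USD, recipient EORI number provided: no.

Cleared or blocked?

Atomic conditions:
  battery watt-hours ≥ 289 Wh: 291 ≥ 289 is true
  declared value < 33614 USD: 21809 < 33614 is true
  hazmat-classified: yes → true
  NOT recipient EORI number provided: no → true
  NOT contains lithium batteries: yes → false
  gross weight ≥ 797.5 kg: 738.3 ≥ 797.5 is false
  customs declaration filed: yes → true
  dual-use technology: yes → true
  destination country = BR: CA == BR is false
  shipment insured: no → false
  export license on file: yes → true
  recipient EORI number provided: no → false
  number of pieces ≥ 57: 6 ≥ 57 is false
  declared value ≤ 43903 USD: 21809 ≤ 43903 is true
Combine:
[1.1] true OR true OR true = true
[1.2.3.1.1] false AND true = false
[1.2.3.1] NOT false = true
[1.2.3] NOT true = false
[1.2] true AND false AND false = false
[1] true OR false = true
[2.2.1] false AND false = false
[2.2] NOT false = true
[2.3] true OR false = true
[2.4.1] true AND false = false
[2.4] NOT false = true
[2] true AND true AND true AND true = true
[3] true → true = true
[root] true AND true AND true = true
Overall: true → cleared

Cleared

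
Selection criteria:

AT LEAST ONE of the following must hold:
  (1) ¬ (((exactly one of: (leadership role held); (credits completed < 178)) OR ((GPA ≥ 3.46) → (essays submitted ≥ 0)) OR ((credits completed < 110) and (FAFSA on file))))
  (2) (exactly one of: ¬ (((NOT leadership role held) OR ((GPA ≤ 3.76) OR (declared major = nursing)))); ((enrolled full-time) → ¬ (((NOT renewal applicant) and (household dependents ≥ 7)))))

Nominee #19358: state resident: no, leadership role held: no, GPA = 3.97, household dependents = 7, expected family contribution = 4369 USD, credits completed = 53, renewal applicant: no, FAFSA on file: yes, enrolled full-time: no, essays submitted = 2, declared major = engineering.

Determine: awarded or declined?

Atomic conditions:
  leadership role held: no → false
  credits completed < 178: 53 < 178 is true
  GPA ≥ 3.46: 3.97 ≥ 3.46 is true
  essays submitted ≥ 0: 2 ≥ 0 is true
  credits completed < 110: 53 < 110 is true
  FAFSA on file: yes → true
  NOT leadership role held: no → true
  GPA ≤ 3.76: 3.97 ≤ 3.76 is false
  declared major = nursing: engineering == nursing is false
  enrolled full-time: no → false
  NOT renewal applicant: no → true
  household dependents ≥ 7: 7 ≥ 7 is true
Combine:
[1.1.1] exactly-one(false, true) = true
[1.1.2] true → true = true
[1.1.3] true AND true = true
[1.1] true OR true OR true = true
[1] NOT true = false
[2.1.1.2] false OR false = false
[2.1.1] true OR false = true
[2.1] NOT true = false
[2.2.2.1] true AND true = true
[2.2.2] NOT true = false
[2.2] false → false (antecedent false ⇒ implication holds) = true
[2] exactly-one(false, true) = true
[root] false OR true = true
Overall: true → awarded

Awarded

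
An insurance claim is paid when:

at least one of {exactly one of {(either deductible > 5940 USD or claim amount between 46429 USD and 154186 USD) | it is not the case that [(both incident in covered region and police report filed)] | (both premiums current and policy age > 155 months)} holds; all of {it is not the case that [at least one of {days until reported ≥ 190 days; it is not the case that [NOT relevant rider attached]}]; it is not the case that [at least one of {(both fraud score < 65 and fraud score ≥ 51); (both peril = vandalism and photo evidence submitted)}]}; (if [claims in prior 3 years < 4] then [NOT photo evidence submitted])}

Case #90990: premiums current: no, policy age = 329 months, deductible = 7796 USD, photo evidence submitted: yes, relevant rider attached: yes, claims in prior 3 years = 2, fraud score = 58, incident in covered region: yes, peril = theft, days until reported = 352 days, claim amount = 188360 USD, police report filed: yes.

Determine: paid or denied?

Paid

Atomic conditions:
  deductible > 5940 USD: 7796 > 5940 is true
  claim amount between 46429 USD and 154186 USD: 188360 in [46429, 154186] is false
  incident in covered region: yes → true
  police report filed: yes → true
  premiums current: no → false
  policy age > 155 months: 329 > 155 is true
  days until reported ≥ 190 days: 352 ≥ 190 is true
  NOT relevant rider attached: yes → false
  fraud score < 65: 58 < 65 is true
  fraud score ≥ 51: 58 ≥ 51 is true
  peril = vandalism: theft == vandalism is false
  photo evidence submitted: yes → true
  claims in prior 3 years < 4: 2 < 4 is true
  NOT photo evidence submitted: yes → false
Combine:
[1.1] true OR false = true
[1.2.1] true AND true = true
[1.2] NOT true = false
[1.3] false AND true = false
[1] exactly-one(true, false, false) = true
[2.1.1.2] NOT false = true
[2.1.1] true OR true = true
[2.1] NOT true = false
[2.2.1.1] true AND true = true
[2.2.1.2] false AND true = false
[2.2.1] true OR false = true
[2.2] NOT true = false
[2] false AND false = false
[3] true → false = false
[root] true OR false OR false = true
Overall: true → paid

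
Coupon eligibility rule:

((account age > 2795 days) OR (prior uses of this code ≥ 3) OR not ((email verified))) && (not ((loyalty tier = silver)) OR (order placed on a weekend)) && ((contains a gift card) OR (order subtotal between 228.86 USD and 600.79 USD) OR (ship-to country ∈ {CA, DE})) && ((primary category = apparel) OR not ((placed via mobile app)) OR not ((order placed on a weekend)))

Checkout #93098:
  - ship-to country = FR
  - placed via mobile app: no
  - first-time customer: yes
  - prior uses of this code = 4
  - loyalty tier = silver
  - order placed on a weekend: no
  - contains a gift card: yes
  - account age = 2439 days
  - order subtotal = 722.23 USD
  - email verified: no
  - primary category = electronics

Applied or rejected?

Atomic conditions:
  account age > 2795 days: 2439 > 2795 is false
  prior uses of this code ≥ 3: 4 ≥ 3 is true
  email verified: no → false
  loyalty tier = silver: silver == silver is true
  order placed on a weekend: no → false
  contains a gift card: yes → true
  order subtotal between 228.86 USD and 600.79 USD: 722.23 in [228.86, 600.79] is false
  ship-to country ∈ {CA, DE}: FR is not in the set → false
  primary category = apparel: electronics == apparel is false
  placed via mobile app: no → false
Combine:
[1.3] NOT false = true
[1] false OR true OR true = true
[2.1] NOT true = false
[2] false OR false = false
[3] true OR false OR false = true
[4.2] NOT false = true
[4.3] NOT false = true
[4] false OR true OR true = true
[root] true AND false AND true AND true = false
Overall: false → rejected

Rejected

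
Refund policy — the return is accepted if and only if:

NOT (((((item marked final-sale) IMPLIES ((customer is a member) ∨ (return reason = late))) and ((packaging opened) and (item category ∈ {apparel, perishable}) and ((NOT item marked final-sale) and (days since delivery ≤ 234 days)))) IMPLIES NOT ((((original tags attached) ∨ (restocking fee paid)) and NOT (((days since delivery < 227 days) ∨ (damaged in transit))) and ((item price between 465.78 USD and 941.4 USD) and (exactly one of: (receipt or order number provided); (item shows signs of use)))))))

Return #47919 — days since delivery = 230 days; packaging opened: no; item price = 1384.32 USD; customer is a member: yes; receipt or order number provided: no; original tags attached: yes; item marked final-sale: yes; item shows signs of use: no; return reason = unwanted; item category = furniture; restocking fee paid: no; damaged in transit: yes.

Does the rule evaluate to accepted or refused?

Refused

Atomic conditions:
  item marked final-sale: yes → true
  customer is a member: yes → true
  return reason = late: unwanted == late is false
  packaging opened: no → false
  item category ∈ {apparel, perishable}: furniture is not in the set → false
  NOT item marked final-sale: yes → false
  days since delivery ≤ 234 days: 230 ≤ 234 is true
  original tags attached: yes → true
  restocking fee paid: no → false
  days since delivery < 227 days: 230 < 227 is false
  damaged in transit: yes → true
  item price between 465.78 USD and 941.4 USD: 1384.32 in [465.78, 941.4] is false
  receipt or order number provided: no → false
  item shows signs of use: no → false
Combine:
[1.1.1.2] true OR false = true
[1.1.1] true → true = true
[1.1.2.3] false AND true = false
[1.1.2] false AND false AND false = false
[1.1] true AND false = false
[1.2.1.1] true OR false = true
[1.2.1.2.1] false OR true = true
[1.2.1.2] NOT true = false
[1.2.1.3.2] exactly-one(false, false) = false
[1.2.1.3] false AND false = false
[1.2.1] true AND false AND false = false
[1.2] NOT false = true
[1] false → true (antecedent false ⇒ implication holds) = true
[root] NOT true = false
Overall: false → refused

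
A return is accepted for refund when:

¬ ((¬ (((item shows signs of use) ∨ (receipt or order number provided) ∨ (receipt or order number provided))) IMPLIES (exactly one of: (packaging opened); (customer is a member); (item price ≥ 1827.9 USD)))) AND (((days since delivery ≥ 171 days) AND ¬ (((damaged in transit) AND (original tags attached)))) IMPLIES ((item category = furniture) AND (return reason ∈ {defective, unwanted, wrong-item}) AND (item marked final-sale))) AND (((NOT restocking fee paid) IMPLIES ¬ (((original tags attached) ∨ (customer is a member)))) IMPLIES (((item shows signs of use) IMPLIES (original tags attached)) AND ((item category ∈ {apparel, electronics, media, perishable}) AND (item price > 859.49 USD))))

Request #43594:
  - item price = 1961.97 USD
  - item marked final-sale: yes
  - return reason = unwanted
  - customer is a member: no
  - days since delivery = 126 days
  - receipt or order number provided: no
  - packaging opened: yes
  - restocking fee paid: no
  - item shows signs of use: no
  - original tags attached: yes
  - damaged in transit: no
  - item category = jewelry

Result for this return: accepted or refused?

Accepted

Atomic conditions:
  item shows signs of use: no → false
  receipt or order number provided: no → false
  packaging opened: yes → true
  customer is a member: no → false
  item price ≥ 1827.9 USD: 1961.97 ≥ 1827.9 is true
  days since delivery ≥ 171 days: 126 ≥ 171 is false
  damaged in transit: no → false
  original tags attached: yes → true
  item category = furniture: jewelry == furniture is false
  return reason ∈ {defective, unwanted, wrong-item}: unwanted is in the set → true
  item marked final-sale: yes → true
  NOT restocking fee paid: no → true
  item category ∈ {apparel, electronics, media, perishable}: jewelry is not in the set → false
  item price > 859.49 USD: 1961.97 > 859.49 is true
Combine:
[1.1.1.1] false OR false OR false = false
[1.1.1] NOT false = true
[1.1.2] exactly-one(true, false, true) = false
[1.1] true → false = false
[1] NOT false = true
[2.1.2.1] false AND true = false
[2.1.2] NOT false = true
[2.1] false AND true = false
[2.2] false AND true AND true = false
[2] false → false (antecedent false ⇒ implication holds) = true
[3.1.2.1] true OR false = true
[3.1.2] NOT true = false
[3.1] true → false = false
[3.2.1] false → true (antecedent false ⇒ implication holds) = true
[3.2.2] false AND true = false
[3.2] true AND false = false
[3] false → false (antecedent false ⇒ implication holds) = true
[root] true AND true AND true = true
Overall: true → accepted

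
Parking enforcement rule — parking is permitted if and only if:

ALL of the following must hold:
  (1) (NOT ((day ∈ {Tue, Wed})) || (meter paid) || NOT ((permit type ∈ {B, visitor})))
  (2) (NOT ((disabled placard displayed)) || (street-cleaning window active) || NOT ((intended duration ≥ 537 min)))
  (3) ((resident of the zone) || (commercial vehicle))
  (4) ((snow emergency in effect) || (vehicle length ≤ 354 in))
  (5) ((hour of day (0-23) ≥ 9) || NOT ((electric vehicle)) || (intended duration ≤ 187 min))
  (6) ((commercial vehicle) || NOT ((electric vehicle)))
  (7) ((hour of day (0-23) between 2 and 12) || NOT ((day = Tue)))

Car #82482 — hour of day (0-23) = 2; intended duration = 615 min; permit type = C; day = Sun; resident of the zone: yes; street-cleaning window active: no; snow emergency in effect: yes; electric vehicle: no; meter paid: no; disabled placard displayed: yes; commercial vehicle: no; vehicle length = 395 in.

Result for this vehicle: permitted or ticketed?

Ticketed

Atomic conditions:
  day ∈ {Tue, Wed}: Sun is not in the set → false
  meter paid: no → false
  permit type ∈ {B, visitor}: C is not in the set → false
  disabled placard displayed: yes → true
  street-cleaning window active: no → false
  intended duration ≥ 537 min: 615 ≥ 537 is true
  resident of the zone: yes → true
  commercial vehicle: no → false
  snow emergency in effect: yes → true
  vehicle length ≤ 354 in: 395 ≤ 354 is false
  hour of day (0-23) ≥ 9: 2 ≥ 9 is false
  electric vehicle: no → false
  intended duration ≤ 187 min: 615 ≤ 187 is false
  hour of day (0-23) between 2 and 12: 2 in [2, 12] is true
  day = Tue: Sun == Tue is false
Combine:
[1.1] NOT false = true
[1.3] NOT false = true
[1] true OR false OR true = true
[2.1] NOT true = false
[2.3] NOT true = false
[2] false OR false OR false = false
[3] true OR false = true
[4] true OR false = true
[5.2] NOT false = true
[5] false OR true OR false = true
[6.2] NOT false = true
[6] false OR true = true
[7.2] NOT false = true
[7] true OR true = true
[root] true AND false AND true AND true AND true AND true AND true = false
Overall: false → ticketed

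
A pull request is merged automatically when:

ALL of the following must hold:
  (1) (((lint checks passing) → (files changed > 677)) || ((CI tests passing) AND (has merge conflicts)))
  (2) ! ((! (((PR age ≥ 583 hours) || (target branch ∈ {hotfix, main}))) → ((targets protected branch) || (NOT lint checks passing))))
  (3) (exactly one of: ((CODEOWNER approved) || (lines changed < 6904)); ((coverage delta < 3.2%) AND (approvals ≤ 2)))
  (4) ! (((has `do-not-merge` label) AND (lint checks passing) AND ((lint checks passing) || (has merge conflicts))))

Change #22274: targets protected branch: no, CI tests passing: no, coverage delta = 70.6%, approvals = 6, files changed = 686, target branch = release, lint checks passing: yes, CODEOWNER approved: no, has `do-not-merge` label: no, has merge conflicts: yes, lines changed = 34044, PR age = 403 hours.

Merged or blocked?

Blocked

Atomic conditions:
  lint checks passing: yes → true
  files changed > 677: 686 > 677 is true
  CI tests passing: no → false
  has merge conflicts: yes → true
  PR age ≥ 583 hours: 403 ≥ 583 is false
  target branch ∈ {hotfix, main}: release is not in the set → false
  targets protected branch: no → false
  NOT lint checks passing: yes → false
  CODEOWNER approved: no → false
  lines changed < 6904: 34044 < 6904 is false
  coverage delta < 3.2%: 70.6 < 3.2 is false
  approvals ≤ 2: 6 ≤ 2 is false
  has `do-not-merge` label: no → false
Combine:
[1.1] true → true = true
[1.2] false AND true = false
[1] true OR false = true
[2.1.1.1] false OR false = false
[2.1.1] NOT false = true
[2.1.2] false OR false = false
[2.1] true → false = false
[2] NOT false = true
[3.1] false OR false = false
[3.2] false AND false = false
[3] exactly-one(false, false) = false
[4.1.3] true OR true = true
[4.1] false AND true AND true = false
[4] NOT false = true
[root] true AND true AND false AND true = false
Overall: false → blocked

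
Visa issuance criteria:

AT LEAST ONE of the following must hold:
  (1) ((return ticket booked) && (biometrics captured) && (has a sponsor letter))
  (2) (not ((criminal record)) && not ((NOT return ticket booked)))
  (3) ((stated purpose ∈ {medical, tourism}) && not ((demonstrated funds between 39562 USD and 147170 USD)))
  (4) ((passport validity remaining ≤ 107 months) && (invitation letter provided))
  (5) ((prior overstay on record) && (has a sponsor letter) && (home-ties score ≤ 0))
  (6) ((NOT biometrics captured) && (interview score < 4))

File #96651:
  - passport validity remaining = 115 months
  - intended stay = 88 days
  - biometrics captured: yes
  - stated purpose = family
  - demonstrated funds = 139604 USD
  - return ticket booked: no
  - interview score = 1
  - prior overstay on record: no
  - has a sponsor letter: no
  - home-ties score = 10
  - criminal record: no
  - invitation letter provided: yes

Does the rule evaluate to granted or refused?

Atomic conditions:
  return ticket booked: no → false
  biometrics captured: yes → true
  has a sponsor letter: no → false
  criminal record: no → false
  NOT return ticket booked: no → true
  stated purpose ∈ {medical, tourism}: family is not in the set → false
  demonstrated funds between 39562 USD and 147170 USD: 139604 in [39562, 147170] is true
  passport validity remaining ≤ 107 months: 115 ≤ 107 is false
  invitation letter provided: yes → true
  prior overstay on record: no → false
  home-ties score ≤ 0: 10 ≤ 0 is false
  NOT biometrics captured: yes → false
  interview score < 4: 1 < 4 is true
Combine:
[1] false AND true AND false = false
[2.1] NOT false = true
[2.2] NOT true = false
[2] true AND false = false
[3.2] NOT true = false
[3] false AND false = false
[4] false AND true = false
[5] false AND false AND false = false
[6] false AND true = false
[root] false OR false OR false OR false OR false OR false = false
Overall: false → refused

Refused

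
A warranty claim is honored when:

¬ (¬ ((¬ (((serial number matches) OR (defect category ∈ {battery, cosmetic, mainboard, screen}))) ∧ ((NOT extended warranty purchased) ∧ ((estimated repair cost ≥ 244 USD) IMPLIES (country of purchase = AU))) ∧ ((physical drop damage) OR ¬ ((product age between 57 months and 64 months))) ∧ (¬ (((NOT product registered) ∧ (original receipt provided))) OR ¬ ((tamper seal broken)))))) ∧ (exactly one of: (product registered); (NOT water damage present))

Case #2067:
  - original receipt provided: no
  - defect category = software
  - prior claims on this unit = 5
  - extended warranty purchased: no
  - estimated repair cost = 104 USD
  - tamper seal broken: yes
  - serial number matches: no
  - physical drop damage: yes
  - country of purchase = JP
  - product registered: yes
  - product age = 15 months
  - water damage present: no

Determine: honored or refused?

Refused

Atomic conditions:
  serial number matches: no → false
  defect category ∈ {battery, cosmetic, mainboard, screen}: software is not in the set → false
  NOT extended warranty purchased: no → true
  estimated repair cost ≥ 244 USD: 104 ≥ 244 is false
  country of purchase = AU: JP == AU is false
  physical drop damage: yes → true
  product age between 57 months and 64 months: 15 in [57, 64] is false
  NOT product registered: yes → false
  original receipt provided: no → false
  tamper seal broken: yes → true
  product registered: yes → true
  NOT water damage present: no → true
Combine:
[1.1.1.1.1] false OR false = false
[1.1.1.1] NOT false = true
[1.1.1.2.2] false → false (antecedent false ⇒ implication holds) = true
[1.1.1.2] true AND true = true
[1.1.1.3.2] NOT false = true
[1.1.1.3] true OR true = true
[1.1.1.4.1.1] false AND false = false
[1.1.1.4.1] NOT false = true
[1.1.1.4.2] NOT true = false
[1.1.1.4] true OR false = true
[1.1.1] true AND true AND true AND true = true
[1.1] NOT true = false
[1] NOT false = true
[2] exactly-one(true, true) = false
[root] true AND false = false
Overall: false → refused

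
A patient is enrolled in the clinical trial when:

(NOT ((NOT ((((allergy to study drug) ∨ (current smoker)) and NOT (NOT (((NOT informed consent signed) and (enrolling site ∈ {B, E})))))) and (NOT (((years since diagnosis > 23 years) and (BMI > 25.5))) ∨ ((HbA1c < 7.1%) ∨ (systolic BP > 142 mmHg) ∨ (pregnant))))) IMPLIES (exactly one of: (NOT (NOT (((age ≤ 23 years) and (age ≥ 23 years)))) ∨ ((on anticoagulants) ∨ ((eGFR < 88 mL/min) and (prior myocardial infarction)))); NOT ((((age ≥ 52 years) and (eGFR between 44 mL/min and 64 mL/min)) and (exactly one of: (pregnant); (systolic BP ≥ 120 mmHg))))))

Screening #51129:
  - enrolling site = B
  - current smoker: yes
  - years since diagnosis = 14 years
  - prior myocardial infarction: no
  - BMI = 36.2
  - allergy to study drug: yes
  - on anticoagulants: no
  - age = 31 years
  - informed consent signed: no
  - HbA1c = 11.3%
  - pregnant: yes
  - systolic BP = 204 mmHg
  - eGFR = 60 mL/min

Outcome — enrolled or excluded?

Atomic conditions:
  allergy to study drug: yes → true
  current smoker: yes → true
  NOT informed consent signed: no → true
  enrolling site ∈ {B, E}: B is in the set → true
  years since diagnosis > 23 years: 14 > 23 is false
  BMI > 25.5: 36.2 > 25.5 is true
  HbA1c < 7.1%: 11.3 < 7.1 is false
  systolic BP > 142 mmHg: 204 > 142 is true
  pregnant: yes → true
  age ≤ 23 years: 31 ≤ 23 is false
  age ≥ 23 years: 31 ≥ 23 is true
  on anticoagulants: no → false
  eGFR < 88 mL/min: 60 < 88 is true
  prior myocardial infarction: no → false
  age ≥ 52 years: 31 ≥ 52 is false
  eGFR between 44 mL/min and 64 mL/min: 60 in [44, 64] is true
  systolic BP ≥ 120 mmHg: 204 ≥ 120 is true
Combine:
[1.1.1.1.1] true OR true = true
[1.1.1.1.2.1.1] true AND true = true
[1.1.1.1.2.1] NOT true = false
[1.1.1.1.2] NOT false = true
[1.1.1.1] true AND true = true
[1.1.1] NOT true = false
[1.1.2.1.1] false AND true = false
[1.1.2.1] NOT false = true
[1.1.2.2] false OR true OR true = true
[1.1.2] true OR true = true
[1.1] false AND true = false
[1] NOT false = true
[2.1.1.1.1] false AND true = false
[2.1.1.1] NOT false = true
[2.1.1] NOT true = false
[2.1.2.2] true AND false = false
[2.1.2] false OR false = false
[2.1] false OR false = false
[2.2.1.1] false AND true = false
[2.2.1.2] exactly-one(true, true) = false
[2.2.1] false AND false = false
[2.2] NOT false = true
[2] exactly-one(false, true) = true
[root] true → true = true
Overall: true → enrolled

Enrolled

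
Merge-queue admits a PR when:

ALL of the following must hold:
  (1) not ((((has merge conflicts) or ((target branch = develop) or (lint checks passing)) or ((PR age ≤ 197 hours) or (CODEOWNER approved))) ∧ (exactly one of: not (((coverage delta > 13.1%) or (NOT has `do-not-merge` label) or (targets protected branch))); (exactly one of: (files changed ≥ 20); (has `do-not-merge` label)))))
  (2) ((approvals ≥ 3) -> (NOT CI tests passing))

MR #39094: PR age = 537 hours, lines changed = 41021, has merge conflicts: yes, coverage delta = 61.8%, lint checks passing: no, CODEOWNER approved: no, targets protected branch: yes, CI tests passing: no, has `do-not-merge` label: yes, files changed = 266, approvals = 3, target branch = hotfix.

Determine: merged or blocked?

Atomic conditions:
  has merge conflicts: yes → true
  target branch = develop: hotfix == develop is false
  lint checks passing: no → false
  PR age ≤ 197 hours: 537 ≤ 197 is false
  CODEOWNER approved: no → false
  coverage delta > 13.1%: 61.8 > 13.1 is true
  NOT has `do-not-merge` label: yes → false
  targets protected branch: yes → true
  files changed ≥ 20: 266 ≥ 20 is true
  has `do-not-merge` label: yes → true
  approvals ≥ 3: 3 ≥ 3 is true
  NOT CI tests passing: no → true
Combine:
[1.1.1.2] false OR false = false
[1.1.1.3] false OR false = false
[1.1.1] true OR false OR false = true
[1.1.2.1.1] true OR false OR true = true
[1.1.2.1] NOT true = false
[1.1.2.2] exactly-one(true, true) = false
[1.1.2] exactly-one(false, false) = false
[1.1] true AND false = false
[1] NOT false = true
[2] true → true = true
[root] true AND true = true
Overall: true → merged

Merged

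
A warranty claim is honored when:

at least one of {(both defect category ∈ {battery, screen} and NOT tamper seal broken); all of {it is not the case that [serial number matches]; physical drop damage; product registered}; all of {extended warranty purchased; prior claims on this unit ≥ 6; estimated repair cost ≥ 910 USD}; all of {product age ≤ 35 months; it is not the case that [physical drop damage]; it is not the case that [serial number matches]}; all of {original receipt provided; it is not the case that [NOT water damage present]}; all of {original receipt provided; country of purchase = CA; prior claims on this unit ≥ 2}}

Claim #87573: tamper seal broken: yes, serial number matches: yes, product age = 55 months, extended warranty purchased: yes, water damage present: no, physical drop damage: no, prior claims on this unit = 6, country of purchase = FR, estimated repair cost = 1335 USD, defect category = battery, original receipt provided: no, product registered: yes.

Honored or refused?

Honored

Atomic conditions:
  defect category ∈ {battery, screen}: battery is in the set → true
  NOT tamper seal broken: yes → false
  serial number matches: yes → true
  physical drop damage: no → false
  product registered: yes → true
  extended warranty purchased: yes → true
  prior claims on this unit ≥ 6: 6 ≥ 6 is true
  estimated repair cost ≥ 910 USD: 1335 ≥ 910 is true
  product age ≤ 35 months: 55 ≤ 35 is false
  original receipt provided: no → false
  NOT water damage present: no → true
  country of purchase = CA: FR == CA is false
  prior claims on this unit ≥ 2: 6 ≥ 2 is true
Combine:
[1] true AND false = false
[2.1] NOT true = false
[2] false AND false AND true = false
[3] true AND true AND true = true
[4.2] NOT false = true
[4.3] NOT true = false
[4] false AND true AND false = false
[5.2] NOT true = false
[5] false AND false = false
[6] false AND false AND true = false
[root] false OR false OR true OR false OR false OR false = true
Overall: true → honored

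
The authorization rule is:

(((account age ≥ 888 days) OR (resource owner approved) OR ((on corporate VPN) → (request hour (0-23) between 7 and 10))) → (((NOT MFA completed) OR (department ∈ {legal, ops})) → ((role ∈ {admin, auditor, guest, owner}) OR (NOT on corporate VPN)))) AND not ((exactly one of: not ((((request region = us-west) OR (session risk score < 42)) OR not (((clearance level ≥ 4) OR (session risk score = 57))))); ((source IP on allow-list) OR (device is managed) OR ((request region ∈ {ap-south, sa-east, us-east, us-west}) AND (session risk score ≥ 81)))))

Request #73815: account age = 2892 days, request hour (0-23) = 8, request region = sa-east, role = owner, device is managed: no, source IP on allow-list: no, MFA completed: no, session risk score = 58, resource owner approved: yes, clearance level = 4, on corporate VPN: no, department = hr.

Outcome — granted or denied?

Atomic conditions:
  account age ≥ 888 days: 2892 ≥ 888 is true
  resource owner approved: yes → true
  on corporate VPN: no → false
  request hour (0-23) between 7 and 10: 8 in [7, 10] is true
  NOT MFA completed: no → true
  department ∈ {legal, ops}: hr is not in the set → false
  role ∈ {admin, auditor, guest, owner}: owner is in the set → true
  NOT on corporate VPN: no → true
  request region = us-west: sa-east == us-west is false
  session risk score < 42: 58 < 42 is false
  clearance level ≥ 4: 4 ≥ 4 is true
  session risk score = 57: 58 == 57 is false
  source IP on allow-list: no → false
  device is managed: no → false
  request region ∈ {ap-south, sa-east, us-east, us-west}: sa-east is in the set → true
  session risk score ≥ 81: 58 ≥ 81 is false
Combine:
[1.1.3] false → true (antecedent false ⇒ implication holds) = true
[1.1] true OR true OR true = true
[1.2.1] true OR false = true
[1.2.2] true OR true = true
[1.2] true → true = true
[1] true → true = true
[2.1.1.1.1] false OR false = false
[2.1.1.1.2.1] true OR false = true
[2.1.1.1.2] NOT true = false
[2.1.1.1] false OR false = false
[2.1.1] NOT false = true
[2.1.2.3] true AND false = false
[2.1.2] false OR false OR false = false
[2.1] exactly-one(true, false) = true
[2] NOT true = false
[root] true AND false = false
Overall: false → denied

Denied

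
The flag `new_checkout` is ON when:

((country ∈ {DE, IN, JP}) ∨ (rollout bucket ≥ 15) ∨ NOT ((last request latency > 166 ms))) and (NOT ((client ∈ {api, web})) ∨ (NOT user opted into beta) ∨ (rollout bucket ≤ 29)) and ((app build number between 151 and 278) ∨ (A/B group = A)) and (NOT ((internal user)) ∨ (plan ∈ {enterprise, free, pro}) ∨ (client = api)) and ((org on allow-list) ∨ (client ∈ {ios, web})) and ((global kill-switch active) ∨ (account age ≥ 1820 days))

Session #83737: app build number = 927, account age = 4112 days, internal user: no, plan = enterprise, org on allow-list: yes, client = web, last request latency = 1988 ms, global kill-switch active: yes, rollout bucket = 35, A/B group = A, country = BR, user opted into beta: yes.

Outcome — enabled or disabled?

Atomic conditions:
  country ∈ {DE, IN, JP}: BR is not in the set → false
  rollout bucket ≥ 15: 35 ≥ 15 is true
  last request latency > 166 ms: 1988 > 166 is true
  client ∈ {api, web}: web is in the set → true
  NOT user opted into beta: yes → false
  rollout bucket ≤ 29: 35 ≤ 29 is false
  app build number between 151 and 278: 927 in [151, 278] is false
  A/B group = A: A == A is true
  internal user: no → false
  plan ∈ {enterprise, free, pro}: enterprise is in the set → true
  client = api: web == api is false
  org on allow-list: yes → true
  client ∈ {ios, web}: web is in the set → true
  global kill-switch active: yes → true
  account age ≥ 1820 days: 4112 ≥ 1820 is true
Combine:
[1.3] NOT true = false
[1] false OR true OR false = true
[2.1] NOT true = false
[2] false OR false OR false = false
[3] false OR true = true
[4.1] NOT false = true
[4] true OR true OR false = true
[5] true OR true = true
[6] true OR true = true
[root] true AND false AND true AND true AND true AND true = false
Overall: false → disabled

Disabled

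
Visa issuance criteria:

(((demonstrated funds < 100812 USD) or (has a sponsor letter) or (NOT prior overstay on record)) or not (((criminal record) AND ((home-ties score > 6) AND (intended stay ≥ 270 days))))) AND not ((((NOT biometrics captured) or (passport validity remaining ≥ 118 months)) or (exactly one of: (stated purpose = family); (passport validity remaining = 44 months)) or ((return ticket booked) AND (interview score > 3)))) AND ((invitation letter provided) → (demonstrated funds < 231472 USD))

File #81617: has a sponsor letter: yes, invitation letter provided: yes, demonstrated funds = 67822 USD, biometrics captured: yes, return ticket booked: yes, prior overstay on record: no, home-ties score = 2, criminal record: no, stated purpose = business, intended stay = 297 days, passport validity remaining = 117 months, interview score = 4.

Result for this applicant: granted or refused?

Refused

Atomic conditions:
  demonstrated funds < 100812 USD: 67822 < 100812 is true
  has a sponsor letter: yes → true
  NOT prior overstay on record: no → true
  criminal record: no → false
  home-ties score > 6: 2 > 6 is false
  intended stay ≥ 270 days: 297 ≥ 270 is true
  NOT biometrics captured: yes → false
  passport validity remaining ≥ 118 months: 117 ≥ 118 is false
  stated purpose = family: business == family is false
  passport validity remaining = 44 months: 117 == 44 is false
  return ticket booked: yes → true
  interview score > 3: 4 > 3 is true
  invitation letter provided: yes → true
  demonstrated funds < 231472 USD: 67822 < 231472 is true
Combine:
[1.1] true OR true OR true = true
[1.2.1.2] false AND true = false
[1.2.1] false AND false = false
[1.2] NOT false = true
[1] true OR true = true
[2.1.1] false OR false = false
[2.1.2] exactly-one(false, false) = false
[2.1.3] true AND true = true
[2.1] false OR false OR true = true
[2] NOT true = false
[3] true → true = true
[root] true AND false AND true = false
Overall: false → refused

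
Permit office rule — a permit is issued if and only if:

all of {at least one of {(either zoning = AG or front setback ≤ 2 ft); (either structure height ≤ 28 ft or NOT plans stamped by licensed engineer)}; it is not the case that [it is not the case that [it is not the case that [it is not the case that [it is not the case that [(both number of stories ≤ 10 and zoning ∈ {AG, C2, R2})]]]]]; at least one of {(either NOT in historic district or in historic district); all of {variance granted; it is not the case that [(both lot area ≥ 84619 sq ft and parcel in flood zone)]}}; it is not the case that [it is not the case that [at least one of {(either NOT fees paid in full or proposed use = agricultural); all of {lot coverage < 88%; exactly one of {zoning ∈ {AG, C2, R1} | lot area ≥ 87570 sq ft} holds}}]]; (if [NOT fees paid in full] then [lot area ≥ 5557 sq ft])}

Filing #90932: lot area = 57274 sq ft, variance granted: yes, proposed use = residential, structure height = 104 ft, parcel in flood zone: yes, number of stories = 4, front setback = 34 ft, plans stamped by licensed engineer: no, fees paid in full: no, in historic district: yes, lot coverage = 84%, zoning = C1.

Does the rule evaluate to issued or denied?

Issued

Atomic conditions:
  zoning = AG: C1 == AG is false
  front setback ≤ 2 ft: 34 ≤ 2 is false
  structure height ≤ 28 ft: 104 ≤ 28 is false
  NOT plans stamped by licensed engineer: no → true
  number of stories ≤ 10: 4 ≤ 10 is true
  zoning ∈ {AG, C2, R2}: C1 is not in the set → false
  NOT in historic district: yes → false
  in historic district: yes → true
  variance granted: yes → true
  lot area ≥ 84619 sq ft: 57274 ≥ 84619 is false
  parcel in flood zone: yes → true
  NOT fees paid in full: no → true
  proposed use = agricultural: residential == agricultural is false
  lot coverage < 88%: 84 < 88 is true
  zoning ∈ {AG, C2, R1}: C1 is not in the set → false
  lot area ≥ 87570 sq ft: 57274 ≥ 87570 is false
  lot area ≥ 5557 sq ft: 57274 ≥ 5557 is true
Combine:
[1.1] false OR false = false
[1.2] false OR true = true
[1] false OR true = true
[2.1.1.1.1.1] true AND false = false
[2.1.1.1.1] NOT false = true
[2.1.1.1] NOT true = false
[2.1.1] NOT false = true
[2.1] NOT true = false
[2] NOT false = true
[3.1] false OR true = true
[3.2.2.1] false AND true = false
[3.2.2] NOT false = true
[3.2] true AND true = true
[3] true OR true = true
[4.1.1.1] true OR false = true
[4.1.1.2.2] exactly-one(false, false) = false
[4.1.1.2] true AND false = false
[4.1.1] true OR false = true
[4.1] NOT true = false
[4] NOT false = true
[5] true → true = true
[root] true AND true AND true AND true AND true = true
Overall: true → issued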